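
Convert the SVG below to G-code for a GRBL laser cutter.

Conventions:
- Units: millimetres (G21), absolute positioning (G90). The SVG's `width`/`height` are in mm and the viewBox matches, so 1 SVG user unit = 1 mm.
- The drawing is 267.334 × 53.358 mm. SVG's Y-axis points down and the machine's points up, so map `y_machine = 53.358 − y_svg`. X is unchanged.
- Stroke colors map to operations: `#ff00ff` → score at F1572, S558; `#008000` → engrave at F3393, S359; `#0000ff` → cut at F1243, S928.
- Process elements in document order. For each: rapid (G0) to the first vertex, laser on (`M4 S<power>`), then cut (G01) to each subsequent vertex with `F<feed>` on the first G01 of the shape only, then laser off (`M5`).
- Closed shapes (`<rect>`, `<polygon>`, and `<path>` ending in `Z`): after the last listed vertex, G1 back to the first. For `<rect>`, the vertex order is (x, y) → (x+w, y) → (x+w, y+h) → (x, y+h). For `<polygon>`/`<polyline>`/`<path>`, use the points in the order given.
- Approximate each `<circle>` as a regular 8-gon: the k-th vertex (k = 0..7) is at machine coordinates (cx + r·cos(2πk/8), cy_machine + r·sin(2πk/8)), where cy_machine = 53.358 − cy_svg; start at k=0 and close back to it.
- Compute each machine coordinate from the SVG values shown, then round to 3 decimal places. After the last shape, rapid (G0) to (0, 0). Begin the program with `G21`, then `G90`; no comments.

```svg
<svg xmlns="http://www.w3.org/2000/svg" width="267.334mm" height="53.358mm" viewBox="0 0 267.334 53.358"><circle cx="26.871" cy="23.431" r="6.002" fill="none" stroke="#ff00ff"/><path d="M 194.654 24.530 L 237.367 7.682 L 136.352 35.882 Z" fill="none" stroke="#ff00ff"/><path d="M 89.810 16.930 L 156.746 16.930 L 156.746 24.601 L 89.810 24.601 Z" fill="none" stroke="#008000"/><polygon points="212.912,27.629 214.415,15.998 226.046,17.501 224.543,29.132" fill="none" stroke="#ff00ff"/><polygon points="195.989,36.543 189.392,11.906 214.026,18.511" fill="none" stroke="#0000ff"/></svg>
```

1 u = 1 mm; y_m = 53.358 − y.

[1] `<circle>` circle, #ff00ff→score S558 F1572: (32.873,29.927) → (31.115,34.171) → (26.871,35.929) → (22.627,34.171) → (20.869,29.927) → (22.627,25.683) → (26.871,23.925) → (31.115,25.683) → (32.873,29.927) (closed)

[2] `<path>` closed polygon, #ff00ff→score S558 F1572: (194.654,28.828) → (237.367,45.676) → (136.352,17.476) → (194.654,28.828) (closed)

[3] `<path>` rectangle, #008000→engrave S359 F3393: (89.810,36.428) → (156.746,36.428) → (156.746,28.757) → (89.810,28.757) → (89.810,36.428) (closed)

[4] `<polygon>` regular polygon, #ff00ff→score S558 F1572: (212.912,25.729) → (214.415,37.360) → (226.046,35.857) → (224.543,24.226) → (212.912,25.729) (closed)

[5] `<polygon>` regular polygon, #0000ff→cut S928 F1243: (195.989,16.815) → (189.392,41.452) → (214.026,34.847) → (195.989,16.815) (closed)

G21
G90
G0 X32.873 Y29.927
M4 S558
G01 X31.115 Y34.171 F1572
G01 X26.871 Y35.929
G01 X22.627 Y34.171
G01 X20.869 Y29.927
G01 X22.627 Y25.683
G01 X26.871 Y23.925
G01 X31.115 Y25.683
G01 X32.873 Y29.927
M5
G0 X194.654 Y28.828
M4 S558
G01 X237.367 Y45.676 F1572
G01 X136.352 Y17.476
G01 X194.654 Y28.828
M5
G0 X89.810 Y36.428
M4 S359
G01 X156.746 Y36.428 F3393
G01 X156.746 Y28.757
G01 X89.810 Y28.757
G01 X89.810 Y36.428
M5
G0 X212.912 Y25.729
M4 S558
G01 X214.415 Y37.360 F1572
G01 X226.046 Y35.857
G01 X224.543 Y24.226
G01 X212.912 Y25.729
M5
G0 X195.989 Y16.815
M4 S928
G01 X189.392 Y41.452 F1243
G01 X214.026 Y34.847
G01 X195.989 Y16.815
M5
G0 X0.000 Y0.000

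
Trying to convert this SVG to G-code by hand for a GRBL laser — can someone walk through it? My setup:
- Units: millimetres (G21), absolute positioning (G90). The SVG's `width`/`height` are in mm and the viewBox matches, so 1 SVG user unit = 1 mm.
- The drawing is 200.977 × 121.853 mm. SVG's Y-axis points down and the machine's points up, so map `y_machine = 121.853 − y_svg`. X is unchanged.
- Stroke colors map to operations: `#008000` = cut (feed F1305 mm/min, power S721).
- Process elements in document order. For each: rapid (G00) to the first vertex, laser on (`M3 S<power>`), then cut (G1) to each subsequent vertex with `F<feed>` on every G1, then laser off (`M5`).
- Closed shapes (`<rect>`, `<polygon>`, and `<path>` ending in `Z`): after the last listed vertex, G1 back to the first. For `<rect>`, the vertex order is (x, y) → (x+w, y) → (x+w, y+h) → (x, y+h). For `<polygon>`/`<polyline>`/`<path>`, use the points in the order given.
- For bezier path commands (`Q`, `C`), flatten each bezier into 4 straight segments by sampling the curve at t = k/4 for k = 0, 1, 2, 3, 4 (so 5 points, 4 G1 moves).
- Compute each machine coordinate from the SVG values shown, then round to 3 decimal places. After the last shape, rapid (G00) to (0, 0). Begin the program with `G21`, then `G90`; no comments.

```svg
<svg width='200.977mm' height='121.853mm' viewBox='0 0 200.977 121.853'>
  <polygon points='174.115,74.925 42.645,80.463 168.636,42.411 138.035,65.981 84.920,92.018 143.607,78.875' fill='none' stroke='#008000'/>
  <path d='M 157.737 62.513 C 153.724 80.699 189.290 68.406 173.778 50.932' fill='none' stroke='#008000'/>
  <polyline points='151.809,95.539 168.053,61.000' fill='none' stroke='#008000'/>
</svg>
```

G21
G90
G00 X174.115 Y46.928
M3 S721
G1 X42.645 Y41.390 F1305
G1 X168.636 Y79.442 F1305
G1 X138.035 Y55.872 F1305
G1 X84.920 Y29.835 F1305
G1 X143.607 Y42.978 F1305
G1 X174.115 Y46.928 F1305
M5
G00 X157.737 Y59.340
M3 S721
G1 X160.732 Y51.020 F1305
G1 X170.070 Y51.758 F1305
G1 X177.251 Y59.182 F1305
G1 X173.778 Y70.921 F1305
M5
G00 X151.809 Y26.314
M3 S721
G1 X168.053 Y60.853 F1305
M5
G00 X0.000 Y0.000

viewBox `0 0 200.977 121.853` with mm width/height → 1 unit = 1 mm. Flip: y_m = 121.853 − y_svg.

**Shape 1** — `<polygon>` closed polygon, stroke `#008000` → cut (S721, F1305). Machine vertices: (174.115,46.928) → (42.645,41.390) → (168.636,79.442) → (138.035,55.872) → (84.920,29.835) → (143.607,42.978) → (174.115,46.928). Closed: final G1 returns to the first vertex.

**Shape 2** — `<path>` cubic bezier, stroke `#008000` → cut (S721, F1305). Control points (SVG): P0=(157.737,62.513), P1=(153.724,80.699), P2=(189.290,68.406), P3=(173.778,50.932); sampled at t=k/4. Machine vertices: (157.737,59.340) → (160.732,51.020) → (170.070,51.758) → (177.251,59.182) → (173.778,70.921). Open path.

**Shape 3** — `<polyline>` line segment, stroke `#008000` → cut (S721, F1305). Machine vertices: (151.809,26.314) → (168.053,60.853). Open path.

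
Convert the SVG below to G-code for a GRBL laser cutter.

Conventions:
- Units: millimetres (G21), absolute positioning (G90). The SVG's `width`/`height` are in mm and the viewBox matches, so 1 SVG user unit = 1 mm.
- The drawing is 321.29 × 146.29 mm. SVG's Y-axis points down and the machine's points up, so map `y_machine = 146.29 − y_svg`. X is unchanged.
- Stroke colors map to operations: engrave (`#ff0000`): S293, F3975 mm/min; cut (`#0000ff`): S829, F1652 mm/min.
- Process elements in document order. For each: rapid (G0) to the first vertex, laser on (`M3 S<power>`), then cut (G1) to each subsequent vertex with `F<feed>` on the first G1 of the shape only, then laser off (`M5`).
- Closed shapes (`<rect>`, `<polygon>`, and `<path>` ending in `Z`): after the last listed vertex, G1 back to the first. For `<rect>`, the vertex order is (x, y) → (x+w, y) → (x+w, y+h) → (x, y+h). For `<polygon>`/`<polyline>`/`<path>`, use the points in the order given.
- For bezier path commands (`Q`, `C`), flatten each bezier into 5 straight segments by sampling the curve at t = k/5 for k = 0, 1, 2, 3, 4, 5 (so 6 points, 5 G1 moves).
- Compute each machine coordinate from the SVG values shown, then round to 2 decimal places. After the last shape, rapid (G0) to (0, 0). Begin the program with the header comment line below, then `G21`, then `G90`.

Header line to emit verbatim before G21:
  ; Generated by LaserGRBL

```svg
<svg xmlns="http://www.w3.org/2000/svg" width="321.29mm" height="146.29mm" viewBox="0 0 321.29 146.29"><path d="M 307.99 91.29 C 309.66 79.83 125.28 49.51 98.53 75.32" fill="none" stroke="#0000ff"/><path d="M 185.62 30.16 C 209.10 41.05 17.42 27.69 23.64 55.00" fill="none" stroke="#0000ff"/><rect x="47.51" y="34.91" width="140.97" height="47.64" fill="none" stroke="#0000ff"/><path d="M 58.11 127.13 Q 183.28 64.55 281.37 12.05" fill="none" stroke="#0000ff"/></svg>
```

; Generated by LaserGRBL
G21
G90
G0 X307.99 Y55.00
M3 S829
G1 X289.42 Y63.54 F1652
G1 X242.69 Y73.01
G1 X184.30 Y79.80
G1 X130.75 Y80.32
G1 X98.53 Y70.97
M5
G0 X185.62 Y116.13
M3 S829
G1 X177.19 Y111.99 F1652
G1 X136.96 Y110.55
G1 X84.73 Y108.70
G1 X40.35 Y103.31
G1 X23.64 Y91.29
M5
G0 X47.51 Y111.38
M3 S829
G1 X188.48 Y111.38 F1652
G1 X188.48 Y63.74
G1 X47.51 Y63.74
G1 X47.51 Y111.38
M5
G0 X58.11 Y19.16
M3 S829
G1 X107.09 Y43.79 F1652
G1 X153.91 Y67.61
G1 X198.57 Y90.63
G1 X241.05 Y112.84
G1 X281.37 Y134.24
M5
G0 X0.00 Y0.00

1 u = 1 mm; y_m = 146.29 − y.

[1] `<path>` cubic bezier, #0000ff→cut S829 F1652: (307.99,55.00) → (289.42,63.54) → (242.69,73.01) → (184.30,79.80) → (130.75,80.32) → (98.53,70.97)

[2] `<path>` cubic bezier, #0000ff→cut S829 F1652: (185.62,116.13) → (177.19,111.99) → (136.96,110.55) → (84.73,108.70) → (40.35,103.31) → (23.64,91.29)

[3] `<rect>` rectangle, #0000ff→cut S829 F1652: (47.51,111.38) → (188.48,111.38) → (188.48,63.74) → (47.51,63.74) → (47.51,111.38) (closed)

[4] `<path>` quadratic bezier, #0000ff→cut S829 F1652: (58.11,19.16) → (107.09,43.79) → (153.91,67.61) → (198.57,90.63) → (241.05,112.84) → (281.37,134.24)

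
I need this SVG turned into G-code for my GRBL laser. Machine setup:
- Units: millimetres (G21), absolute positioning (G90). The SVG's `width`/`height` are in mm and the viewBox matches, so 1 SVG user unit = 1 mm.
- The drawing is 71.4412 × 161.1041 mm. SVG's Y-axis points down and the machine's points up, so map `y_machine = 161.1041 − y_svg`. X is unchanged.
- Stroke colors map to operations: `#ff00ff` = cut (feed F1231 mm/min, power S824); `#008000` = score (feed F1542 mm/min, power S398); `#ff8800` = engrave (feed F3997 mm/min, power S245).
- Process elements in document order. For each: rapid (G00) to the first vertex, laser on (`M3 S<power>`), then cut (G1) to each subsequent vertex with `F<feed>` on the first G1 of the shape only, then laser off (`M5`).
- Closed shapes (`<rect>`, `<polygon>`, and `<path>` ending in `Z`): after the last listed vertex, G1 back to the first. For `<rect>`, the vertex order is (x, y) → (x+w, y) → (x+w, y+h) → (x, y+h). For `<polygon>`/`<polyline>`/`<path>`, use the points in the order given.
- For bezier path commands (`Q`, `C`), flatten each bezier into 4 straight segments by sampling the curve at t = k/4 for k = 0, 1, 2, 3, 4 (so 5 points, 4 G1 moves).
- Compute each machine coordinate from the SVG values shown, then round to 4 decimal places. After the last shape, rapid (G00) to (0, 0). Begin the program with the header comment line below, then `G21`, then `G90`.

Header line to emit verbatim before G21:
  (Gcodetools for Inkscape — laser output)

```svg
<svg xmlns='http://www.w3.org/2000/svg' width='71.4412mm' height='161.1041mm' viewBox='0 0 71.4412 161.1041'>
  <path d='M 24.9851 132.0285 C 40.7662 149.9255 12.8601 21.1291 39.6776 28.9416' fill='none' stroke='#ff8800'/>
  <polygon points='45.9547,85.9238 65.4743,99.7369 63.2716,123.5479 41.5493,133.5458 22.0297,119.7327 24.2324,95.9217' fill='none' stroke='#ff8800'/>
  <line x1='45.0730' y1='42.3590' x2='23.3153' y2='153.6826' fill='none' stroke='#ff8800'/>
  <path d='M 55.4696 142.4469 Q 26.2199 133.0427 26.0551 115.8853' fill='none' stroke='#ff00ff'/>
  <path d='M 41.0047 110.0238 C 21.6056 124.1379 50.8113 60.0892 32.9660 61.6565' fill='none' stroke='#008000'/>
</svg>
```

1 u = 1 mm; y_m = 161.1041 − y.

[1] `<path>` cubic bezier, #ff8800→engrave S245 F3997: (24.9851,29.0756) → (30.1672,38.7313) → (28.1927,76.8374) → (28.2875,116.8343) → (39.6776,132.1625)

[2] `<polygon>` regular polygon, #ff8800→engrave S245 F3997: (45.9547,75.1803) → (65.4743,61.3672) → (63.2716,37.5562) → (41.5493,27.5583) → (22.0297,41.3714) → (24.2324,65.1824) → (45.9547,75.1803) (closed)

[3] `<line>` line segment, #ff8800→engrave S245 F3997: (45.0730,118.7451) → (23.3153,7.4215)

[4] `<path>` quadratic bezier, #ff00ff→cut S824 F1231: (55.4696,18.6572) → (42.6626,23.8439) → (33.4911,29.9997) → (27.9553,37.1247) → (26.0551,45.2188)

[5] `<path>` cubic bezier, #008000→score S398 F1542: (41.0047,51.0803) → (34.0742,52.9037) → (36.4027,70.5589) → (39.0225,90.5666) → (32.9660,99.4476)

(Gcodetools for Inkscape — laser output)
G21
G90
G00 X24.9851 Y29.0756
M3 S245
G1 X30.1672 Y38.7313 F3997
G1 X28.1927 Y76.8374
G1 X28.2875 Y116.8343
G1 X39.6776 Y132.1625
M5
G00 X45.9547 Y75.1803
M3 S245
G1 X65.4743 Y61.3672 F3997
G1 X63.2716 Y37.5562
G1 X41.5493 Y27.5583
G1 X22.0297 Y41.3714
G1 X24.2324 Y65.1824
G1 X45.9547 Y75.1803
M5
G00 X45.0730 Y118.7451
M3 S245
G1 X23.3153 Y7.4215 F3997
M5
G00 X55.4696 Y18.6572
M3 S824
G1 X42.6626 Y23.8439 F1231
G1 X33.4911 Y29.9997
G1 X27.9553 Y37.1247
G1 X26.0551 Y45.2188
M5
G00 X41.0047 Y51.0803
M3 S398
G1 X34.0742 Y52.9037 F1542
G1 X36.4027 Y70.5589
G1 X39.0225 Y90.5666
G1 X32.9660 Y99.4476
M5
G00 X0.0000 Y0.0000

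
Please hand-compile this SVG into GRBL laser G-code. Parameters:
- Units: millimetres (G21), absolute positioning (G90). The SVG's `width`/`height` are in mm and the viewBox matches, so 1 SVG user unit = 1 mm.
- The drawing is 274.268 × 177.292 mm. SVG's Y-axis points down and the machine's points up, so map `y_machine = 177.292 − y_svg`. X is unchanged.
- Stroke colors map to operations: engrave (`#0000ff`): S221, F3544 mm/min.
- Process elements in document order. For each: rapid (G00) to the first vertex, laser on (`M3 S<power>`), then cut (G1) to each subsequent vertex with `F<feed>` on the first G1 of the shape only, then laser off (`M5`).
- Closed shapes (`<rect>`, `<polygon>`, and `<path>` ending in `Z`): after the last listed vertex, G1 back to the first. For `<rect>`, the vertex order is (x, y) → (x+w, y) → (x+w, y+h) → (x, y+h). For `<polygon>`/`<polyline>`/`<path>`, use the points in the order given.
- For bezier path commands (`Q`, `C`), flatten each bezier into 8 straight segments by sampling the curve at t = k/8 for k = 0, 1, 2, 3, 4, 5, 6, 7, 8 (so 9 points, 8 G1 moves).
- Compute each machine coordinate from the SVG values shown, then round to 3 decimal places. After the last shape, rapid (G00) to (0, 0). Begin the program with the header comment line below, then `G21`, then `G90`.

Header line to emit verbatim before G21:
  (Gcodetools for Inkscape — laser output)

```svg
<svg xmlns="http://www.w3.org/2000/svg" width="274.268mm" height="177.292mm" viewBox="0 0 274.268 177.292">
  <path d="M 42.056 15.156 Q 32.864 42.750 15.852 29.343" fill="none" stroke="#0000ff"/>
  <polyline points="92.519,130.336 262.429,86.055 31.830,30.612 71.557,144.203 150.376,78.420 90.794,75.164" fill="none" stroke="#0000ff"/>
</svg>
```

Since the viewBox matches the mm dimensions, user units are millimetres directly. The only transform is the Y-flip y_m = 177.292 − y_svg.

Shape 1 is a quadratic bezier drawn with `<path>`. Its stroke #0000ff means engrave at S221, F3544. After flipping Y the toolpath is (42.056,162.136) → (39.636,155.878) → (36.971,150.902) → (34.062,147.206) → (30.909,144.792) → (27.511,143.660) → (23.869,143.808) → (19.983,145.238) → (15.852,147.949).

Shape 2 is a open polyline drawn with `<polyline>`. Its stroke #0000ff means engrave at S221, F3544. After flipping Y the toolpath is (92.519,46.956) → (262.429,91.237) → (31.830,146.680) → (71.557,33.089) → (150.376,98.872) → (90.794,102.128).

(Gcodetools for Inkscape — laser output)
G21
G90
G00 X42.056 Y162.136
M3 S221
G1 X39.636 Y155.878 F3544
G1 X36.971 Y150.902
G1 X34.062 Y147.206
G1 X30.909 Y144.792
G1 X27.511 Y143.660
G1 X23.869 Y143.808
G1 X19.983 Y145.238
G1 X15.852 Y147.949
M5
G00 X92.519 Y46.956
M3 S221
G1 X262.429 Y91.237 F3544
G1 X31.830 Y146.680
G1 X71.557 Y33.089
G1 X150.376 Y98.872
G1 X90.794 Y102.128
M5
G00 X0.000 Y0.000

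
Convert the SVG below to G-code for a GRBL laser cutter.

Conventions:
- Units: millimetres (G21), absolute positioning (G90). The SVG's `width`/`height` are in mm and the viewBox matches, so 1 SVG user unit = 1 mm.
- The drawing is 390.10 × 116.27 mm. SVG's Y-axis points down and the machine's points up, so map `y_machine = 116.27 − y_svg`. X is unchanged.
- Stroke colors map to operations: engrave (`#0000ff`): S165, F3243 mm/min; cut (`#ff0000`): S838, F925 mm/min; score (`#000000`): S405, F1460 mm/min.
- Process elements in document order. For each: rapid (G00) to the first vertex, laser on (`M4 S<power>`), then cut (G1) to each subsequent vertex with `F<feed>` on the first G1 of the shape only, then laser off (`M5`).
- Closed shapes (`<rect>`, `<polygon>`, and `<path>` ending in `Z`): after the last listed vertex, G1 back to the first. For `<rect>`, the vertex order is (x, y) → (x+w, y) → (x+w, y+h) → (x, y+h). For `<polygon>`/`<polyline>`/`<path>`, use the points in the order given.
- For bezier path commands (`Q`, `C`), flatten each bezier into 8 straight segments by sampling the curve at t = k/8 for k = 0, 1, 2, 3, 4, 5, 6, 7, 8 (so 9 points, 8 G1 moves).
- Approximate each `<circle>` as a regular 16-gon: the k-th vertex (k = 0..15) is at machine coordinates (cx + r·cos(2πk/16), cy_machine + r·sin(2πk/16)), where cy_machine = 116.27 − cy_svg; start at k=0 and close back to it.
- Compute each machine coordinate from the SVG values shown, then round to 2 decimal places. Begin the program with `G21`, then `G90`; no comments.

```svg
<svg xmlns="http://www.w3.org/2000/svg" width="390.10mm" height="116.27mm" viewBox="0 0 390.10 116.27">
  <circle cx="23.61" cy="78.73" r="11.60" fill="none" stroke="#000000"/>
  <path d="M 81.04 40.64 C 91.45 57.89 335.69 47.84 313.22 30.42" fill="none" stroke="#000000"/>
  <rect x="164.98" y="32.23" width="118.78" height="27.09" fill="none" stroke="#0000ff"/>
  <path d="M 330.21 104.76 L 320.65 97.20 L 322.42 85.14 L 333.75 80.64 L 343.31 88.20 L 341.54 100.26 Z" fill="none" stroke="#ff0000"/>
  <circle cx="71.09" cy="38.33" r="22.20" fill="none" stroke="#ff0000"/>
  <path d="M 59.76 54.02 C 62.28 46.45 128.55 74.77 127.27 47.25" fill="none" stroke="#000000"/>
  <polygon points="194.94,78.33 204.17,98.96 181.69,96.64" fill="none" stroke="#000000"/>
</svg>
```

viewBox `0 0 390.10 116.27` with mm width/height → 1 unit = 1 mm. Flip: y_m = 116.27 − y_svg.

**Shape 1** — `<circle>` circle, stroke `#000000` → score (S405, F1460). Machine vertices: (35.21,37.54) → (34.33,41.98) → (31.81,45.74) → (28.05,48.26) → (23.61,49.14) → (19.17,48.26) → (15.41,45.74) → (12.89,41.98) → (12.01,37.54) → (12.89,33.10) → (15.41,29.34) → (19.17,26.82) → (23.61,25.94) → (28.05,26.82) → (31.81,29.34) → (34.33,33.10) → (35.21,37.54). Closed: final G1 returns to the first vertex.

**Shape 2** — `<path>` cubic bezier, stroke `#000000` → score (S405, F1460). Control points (SVG): P0=(81.04,40.64), P1=(91.45,57.89), P2=(335.69,47.84), P3=(313.22,30.42); sampled at t=k/8. Machine vertices: (81.04,75.63) → (94.93,70.40) → (124.87,67.50) → (165.00,66.69) → (209.46,67.74) → (252.38,70.41) → (287.89,74.48) → (310.12,79.70) → (313.22,85.85). Open path.

**Shape 3** — `<rect>` rectangle, stroke `#0000ff` → engrave (S165, F3243). Machine vertices: (164.98,84.04) → (283.76,84.04) → (283.76,56.95) → (164.98,56.95) → (164.98,84.04). Closed: final G1 returns to the first vertex.

**Shape 4** — `<path>` regular polygon, stroke `#ff0000` → cut (S838, F925). Machine vertices: (330.21,11.51) → (320.65,19.07) → (322.42,31.13) → (333.75,35.63) → (343.31,28.07) → (341.54,16.01) → (330.21,11.51). Closed: final G1 returns to the first vertex.

**Shape 5** — `<circle>` circle, stroke `#ff0000` → cut (S838, F925). Machine vertices: (93.29,77.94) → (91.60,86.44) → (86.79,93.64) → (79.59,98.45) → (71.09,100.14) → (62.59,98.45) → (55.39,93.64) → (50.58,86.44) → (48.89,77.94) → (50.58,69.44) → (55.39,62.24) → (62.59,57.43) → (71.09,55.74) → (79.59,57.43) → (86.79,62.24) → (91.60,69.44) → (93.29,77.94). Closed: final G1 returns to the first vertex.

**Shape 6** — `<path>` cubic bezier, stroke `#000000` → score (S405, F1460). Control points (SVG): P0=(59.76,54.02), P1=(62.28,46.45), P2=(128.55,74.77), P3=(127.27,47.25); sampled at t=k/8. Machine vertices: (59.76,62.25) → (63.44,63.59) → (71.55,62.63) → (82.57,60.46) → (94.94,58.15) → (107.14,56.78) → (117.62,57.42) → (124.84,61.14) → (127.27,69.02). Open path.

**Shape 7** — `<polygon>` regular polygon, stroke `#000000` → score (S405, F1460). Machine vertices: (194.94,37.94) → (204.17,17.31) → (181.69,19.63) → (194.94,37.94). Closed: final G1 returns to the first vertex.

G21
G90
G00 X35.21 Y37.54
M4 S405
G1 X34.33 Y41.98 F1460
G1 X31.81 Y45.74
G1 X28.05 Y48.26
G1 X23.61 Y49.14
G1 X19.17 Y48.26
G1 X15.41 Y45.74
G1 X12.89 Y41.98
G1 X12.01 Y37.54
G1 X12.89 Y33.10
G1 X15.41 Y29.34
G1 X19.17 Y26.82
G1 X23.61 Y25.94
G1 X28.05 Y26.82
G1 X31.81 Y29.34
G1 X34.33 Y33.10
G1 X35.21 Y37.54
M5
G00 X81.04 Y75.63
M4 S405
G1 X94.93 Y70.40 F1460
G1 X124.87 Y67.50
G1 X165.00 Y66.69
G1 X209.46 Y67.74
G1 X252.38 Y70.41
G1 X287.89 Y74.48
G1 X310.12 Y79.70
G1 X313.22 Y85.85
M5
G00 X164.98 Y84.04
M4 S165
G1 X283.76 Y84.04 F3243
G1 X283.76 Y56.95
G1 X164.98 Y56.95
G1 X164.98 Y84.04
M5
G00 X330.21 Y11.51
M4 S838
G1 X320.65 Y19.07 F925
G1 X322.42 Y31.13
G1 X333.75 Y35.63
G1 X343.31 Y28.07
G1 X341.54 Y16.01
G1 X330.21 Y11.51
M5
G00 X93.29 Y77.94
M4 S838
G1 X91.60 Y86.44 F925
G1 X86.79 Y93.64
G1 X79.59 Y98.45
G1 X71.09 Y100.14
G1 X62.59 Y98.45
G1 X55.39 Y93.64
G1 X50.58 Y86.44
G1 X48.89 Y77.94
G1 X50.58 Y69.44
G1 X55.39 Y62.24
G1 X62.59 Y57.43
G1 X71.09 Y55.74
G1 X79.59 Y57.43
G1 X86.79 Y62.24
G1 X91.60 Y69.44
G1 X93.29 Y77.94
M5
G00 X59.76 Y62.25
M4 S405
G1 X63.44 Y63.59 F1460
G1 X71.55 Y62.63
G1 X82.57 Y60.46
G1 X94.94 Y58.15
G1 X107.14 Y56.78
G1 X117.62 Y57.42
G1 X124.84 Y61.14
G1 X127.27 Y69.02
M5
G00 X194.94 Y37.94
M4 S405
G1 X204.17 Y17.31 F1460
G1 X181.69 Y19.63
G1 X194.94 Y37.94
M5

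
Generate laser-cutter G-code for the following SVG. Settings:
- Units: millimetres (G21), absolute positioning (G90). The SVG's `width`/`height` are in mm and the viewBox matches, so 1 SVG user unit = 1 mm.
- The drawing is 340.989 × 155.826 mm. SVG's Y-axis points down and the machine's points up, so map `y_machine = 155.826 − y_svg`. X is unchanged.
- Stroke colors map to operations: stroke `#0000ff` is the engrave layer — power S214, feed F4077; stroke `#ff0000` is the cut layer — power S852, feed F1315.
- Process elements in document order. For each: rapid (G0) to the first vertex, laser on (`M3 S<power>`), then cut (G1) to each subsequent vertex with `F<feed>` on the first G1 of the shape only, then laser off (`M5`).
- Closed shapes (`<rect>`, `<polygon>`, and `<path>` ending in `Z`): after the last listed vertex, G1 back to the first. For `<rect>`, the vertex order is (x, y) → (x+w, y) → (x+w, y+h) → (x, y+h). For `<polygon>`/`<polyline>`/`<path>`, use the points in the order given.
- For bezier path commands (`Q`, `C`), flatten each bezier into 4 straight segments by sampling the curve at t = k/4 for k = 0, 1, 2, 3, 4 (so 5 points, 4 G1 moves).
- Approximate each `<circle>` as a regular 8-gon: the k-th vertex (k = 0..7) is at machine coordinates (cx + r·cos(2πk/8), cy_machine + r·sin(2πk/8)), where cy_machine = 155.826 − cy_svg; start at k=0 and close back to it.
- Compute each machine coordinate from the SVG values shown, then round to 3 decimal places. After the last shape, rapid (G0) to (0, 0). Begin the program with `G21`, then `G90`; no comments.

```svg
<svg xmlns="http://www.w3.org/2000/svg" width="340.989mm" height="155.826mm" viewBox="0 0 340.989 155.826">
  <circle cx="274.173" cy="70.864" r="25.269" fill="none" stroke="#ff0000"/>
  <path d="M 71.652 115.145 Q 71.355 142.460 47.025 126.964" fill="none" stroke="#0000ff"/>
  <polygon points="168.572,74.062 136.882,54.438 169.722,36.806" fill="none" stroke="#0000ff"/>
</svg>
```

1 u = 1 mm; y_m = 155.826 − y.

[1] `<circle>` circle, #ff0000→cut S852 F1315: (299.442,84.962) → (292.041,102.830) → (274.173,110.231) → (256.305,102.830) → (248.904,84.962) → (256.305,67.094) → (274.173,59.693) → (292.041,67.094) → (299.442,84.962) (closed)

[2] `<path>` quadratic bezier, #0000ff→engrave S214 F4077: (71.652,40.681) → (70.001,29.699) → (65.347,24.069) → (57.688,23.790) → (47.025,28.862)

[3] `<polygon>` regular polygon, #0000ff→engrave S214 F4077: (168.572,81.764) → (136.882,101.388) → (169.722,119.020) → (168.572,81.764) (closed)

G21
G90
G0 X299.442 Y84.962
M3 S852
G1 X292.041 Y102.830 F1315
G1 X274.173 Y110.231
G1 X256.305 Y102.830
G1 X248.904 Y84.962
G1 X256.305 Y67.094
G1 X274.173 Y59.693
G1 X292.041 Y67.094
G1 X299.442 Y84.962
M5
G0 X71.652 Y40.681
M3 S214
G1 X70.001 Y29.699 F4077
G1 X65.347 Y24.069
G1 X57.688 Y23.790
G1 X47.025 Y28.862
M5
G0 X168.572 Y81.764
M3 S214
G1 X136.882 Y101.388 F4077
G1 X169.722 Y119.020
G1 X168.572 Y81.764
M5
G0 X0.000 Y0.000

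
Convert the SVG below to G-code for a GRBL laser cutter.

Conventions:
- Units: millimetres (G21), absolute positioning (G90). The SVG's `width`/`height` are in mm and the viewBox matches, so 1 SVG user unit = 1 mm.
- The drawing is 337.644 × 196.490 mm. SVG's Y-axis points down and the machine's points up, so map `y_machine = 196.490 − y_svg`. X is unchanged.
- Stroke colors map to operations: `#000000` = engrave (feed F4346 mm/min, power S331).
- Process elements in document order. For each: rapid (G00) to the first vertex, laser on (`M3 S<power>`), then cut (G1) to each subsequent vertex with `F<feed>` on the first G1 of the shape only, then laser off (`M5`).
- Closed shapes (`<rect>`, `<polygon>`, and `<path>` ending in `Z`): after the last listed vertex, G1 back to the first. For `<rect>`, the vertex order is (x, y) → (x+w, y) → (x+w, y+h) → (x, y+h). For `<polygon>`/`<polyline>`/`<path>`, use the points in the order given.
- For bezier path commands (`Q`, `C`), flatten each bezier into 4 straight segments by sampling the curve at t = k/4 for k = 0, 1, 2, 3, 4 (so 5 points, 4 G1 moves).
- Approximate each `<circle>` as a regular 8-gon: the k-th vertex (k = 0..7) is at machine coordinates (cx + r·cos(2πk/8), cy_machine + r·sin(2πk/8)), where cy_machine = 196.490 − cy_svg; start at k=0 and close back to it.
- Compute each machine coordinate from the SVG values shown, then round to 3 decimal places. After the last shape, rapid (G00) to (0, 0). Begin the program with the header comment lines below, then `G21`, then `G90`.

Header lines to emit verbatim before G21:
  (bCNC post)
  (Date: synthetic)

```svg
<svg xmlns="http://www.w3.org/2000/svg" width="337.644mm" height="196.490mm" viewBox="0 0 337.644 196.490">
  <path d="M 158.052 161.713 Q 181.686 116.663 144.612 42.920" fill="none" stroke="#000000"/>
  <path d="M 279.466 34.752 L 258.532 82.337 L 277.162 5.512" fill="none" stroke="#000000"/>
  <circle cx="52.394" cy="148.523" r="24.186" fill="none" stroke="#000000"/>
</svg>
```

(bCNC post)
(Date: synthetic)
G21
G90
G00 X158.052 Y34.777
M3 S331
G1 X166.075 Y59.095 F4346
G1 X166.509 Y87.000
G1 X159.355 Y118.492
G1 X144.612 Y153.570
M5
G00 X279.466 Y161.738
M3 S331
G1 X258.532 Y114.153 F4346
G1 X277.162 Y190.978
M5
G00 X76.580 Y47.967
M3 S331
G1 X69.496 Y65.069 F4346
G1 X52.394 Y72.153
G1 X35.292 Y65.069
G1 X28.208 Y47.967
G1 X35.292 Y30.865
G1 X52.394 Y23.781
G1 X69.496 Y30.865
G1 X76.580 Y47.967
M5
G00 X0.000 Y0.000

viewBox `0 0 337.644 196.490` with mm width/height → 1 unit = 1 mm. Flip: y_m = 196.490 − y_svg.

**Shape 1** — `<path>` quadratic bezier, stroke `#000000` → engrave (S331, F4346). Control points (SVG): P0=(158.052,161.713), P1=(181.686,116.663), P2=(144.612,42.920); sampled at t=k/4. Machine vertices: (158.052,34.777) → (166.075,59.095) → (166.509,87.000) → (159.355,118.492) → (144.612,153.570). Open path.

**Shape 2** — `<path>` open polyline, stroke `#000000` → engrave (S331, F4346). Machine vertices: (279.466,161.738) → (258.532,114.153) → (277.162,190.978). Open path.

**Shape 3** — `<circle>` circle, stroke `#000000` → engrave (S331, F4346). Machine vertices: (76.580,47.967) → (69.496,65.069) → (52.394,72.153) → (35.292,65.069) → (28.208,47.967) → (35.292,30.865) → (52.394,23.781) → (69.496,30.865) → (76.580,47.967). Closed: final G1 returns to the first vertex.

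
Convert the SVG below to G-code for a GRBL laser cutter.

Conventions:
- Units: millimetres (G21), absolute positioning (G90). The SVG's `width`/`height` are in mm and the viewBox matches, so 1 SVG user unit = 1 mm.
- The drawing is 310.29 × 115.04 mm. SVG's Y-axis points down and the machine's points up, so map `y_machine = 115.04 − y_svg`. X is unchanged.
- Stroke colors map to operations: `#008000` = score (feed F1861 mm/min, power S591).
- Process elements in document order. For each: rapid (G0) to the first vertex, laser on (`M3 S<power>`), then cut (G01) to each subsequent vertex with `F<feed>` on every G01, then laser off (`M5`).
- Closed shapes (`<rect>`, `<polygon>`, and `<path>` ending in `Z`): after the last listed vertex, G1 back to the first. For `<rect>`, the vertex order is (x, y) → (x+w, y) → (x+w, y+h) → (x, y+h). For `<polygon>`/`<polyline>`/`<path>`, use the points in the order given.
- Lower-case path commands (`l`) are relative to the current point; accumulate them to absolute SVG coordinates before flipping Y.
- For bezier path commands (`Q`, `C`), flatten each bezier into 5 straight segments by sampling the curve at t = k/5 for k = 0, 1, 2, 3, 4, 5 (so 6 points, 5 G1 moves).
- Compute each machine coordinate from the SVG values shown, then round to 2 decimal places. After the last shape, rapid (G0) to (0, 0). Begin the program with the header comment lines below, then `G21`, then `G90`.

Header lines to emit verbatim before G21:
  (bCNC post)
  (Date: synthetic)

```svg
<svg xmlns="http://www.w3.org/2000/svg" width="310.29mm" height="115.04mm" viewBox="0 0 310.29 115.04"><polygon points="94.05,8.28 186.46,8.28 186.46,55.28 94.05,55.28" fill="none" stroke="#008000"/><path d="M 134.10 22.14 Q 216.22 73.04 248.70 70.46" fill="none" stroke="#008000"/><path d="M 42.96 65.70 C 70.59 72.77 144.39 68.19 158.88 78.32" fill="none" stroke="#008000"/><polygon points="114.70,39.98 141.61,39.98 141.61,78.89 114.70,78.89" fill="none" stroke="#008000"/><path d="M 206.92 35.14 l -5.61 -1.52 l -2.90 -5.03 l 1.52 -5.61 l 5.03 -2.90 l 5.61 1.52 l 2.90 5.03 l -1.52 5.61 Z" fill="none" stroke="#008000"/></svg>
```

(bCNC post)
(Date: synthetic)
G21
G90
G0 X94.05 Y106.76
M3 S591
G01 X186.46 Y106.76 F1861
G01 X186.46 Y59.76 F1861
G01 X94.05 Y59.76 F1861
G01 X94.05 Y106.76 F1861
M5
G0 X134.10 Y92.90
M3 S591
G01 X164.96 Y74.68 F1861
G01 X191.85 Y60.74 F1861
G01 X214.77 Y51.07 F1861
G01 X233.72 Y45.69 F1861
G01 X248.70 Y44.58 F1861
M5
G0 X42.96 Y49.34
M3 S591
G01 X64.23 Y46.29 F1861
G01 X91.53 Y44.76 F1861
G01 X119.77 Y43.50 F1861
G01 X143.91 Y41.24 F1861
G01 X158.88 Y36.72 F1861
M5
G0 X114.70 Y75.06
M3 S591
G01 X141.61 Y75.06 F1861
G01 X141.61 Y36.15 F1861
G01 X114.70 Y36.15 F1861
G01 X114.70 Y75.06 F1861
M5
G0 X206.92 Y79.90
M3 S591
G01 X201.31 Y81.42 F1861
G01 X198.41 Y86.45 F1861
G01 X199.93 Y92.06 F1861
G01 X204.96 Y94.96 F1861
G01 X210.57 Y93.44 F1861
G01 X213.47 Y88.41 F1861
G01 X211.95 Y82.80 F1861
G01 X206.92 Y79.90 F1861
M5
G0 X0.00 Y0.00

1 u = 1 mm; y_m = 115.04 − y.

[1] `<polygon>` rectangle, #008000→score S591 F1861: (94.05,106.76) → (186.46,106.76) → (186.46,59.76) → (94.05,59.76) → (94.05,106.76) (closed)

[2] `<path>` quadratic bezier, #008000→score S591 F1861: (134.10,92.90) → (164.96,74.68) → (191.85,60.74) → (214.77,51.07) → (233.72,45.69) → (248.70,44.58)

[3] `<path>` cubic bezier, #008000→score S591 F1861: (42.96,49.34) → (64.23,46.29) → (91.53,44.76) → (119.77,43.50) → (143.91,41.24) → (158.88,36.72)

[4] `<polygon>` rectangle, #008000→score S591 F1861: (114.70,75.06) → (141.61,75.06) → (141.61,36.15) → (114.70,36.15) → (114.70,75.06) (closed)

[5] `<path>` regular polygon, #008000→score S591 F1861: (206.92,79.90) → (201.31,81.42) → (198.41,86.45) → (199.93,92.06) → (204.96,94.96) → (210.57,93.44) → (213.47,88.41) → (211.95,82.80) → (206.92,79.90) (closed)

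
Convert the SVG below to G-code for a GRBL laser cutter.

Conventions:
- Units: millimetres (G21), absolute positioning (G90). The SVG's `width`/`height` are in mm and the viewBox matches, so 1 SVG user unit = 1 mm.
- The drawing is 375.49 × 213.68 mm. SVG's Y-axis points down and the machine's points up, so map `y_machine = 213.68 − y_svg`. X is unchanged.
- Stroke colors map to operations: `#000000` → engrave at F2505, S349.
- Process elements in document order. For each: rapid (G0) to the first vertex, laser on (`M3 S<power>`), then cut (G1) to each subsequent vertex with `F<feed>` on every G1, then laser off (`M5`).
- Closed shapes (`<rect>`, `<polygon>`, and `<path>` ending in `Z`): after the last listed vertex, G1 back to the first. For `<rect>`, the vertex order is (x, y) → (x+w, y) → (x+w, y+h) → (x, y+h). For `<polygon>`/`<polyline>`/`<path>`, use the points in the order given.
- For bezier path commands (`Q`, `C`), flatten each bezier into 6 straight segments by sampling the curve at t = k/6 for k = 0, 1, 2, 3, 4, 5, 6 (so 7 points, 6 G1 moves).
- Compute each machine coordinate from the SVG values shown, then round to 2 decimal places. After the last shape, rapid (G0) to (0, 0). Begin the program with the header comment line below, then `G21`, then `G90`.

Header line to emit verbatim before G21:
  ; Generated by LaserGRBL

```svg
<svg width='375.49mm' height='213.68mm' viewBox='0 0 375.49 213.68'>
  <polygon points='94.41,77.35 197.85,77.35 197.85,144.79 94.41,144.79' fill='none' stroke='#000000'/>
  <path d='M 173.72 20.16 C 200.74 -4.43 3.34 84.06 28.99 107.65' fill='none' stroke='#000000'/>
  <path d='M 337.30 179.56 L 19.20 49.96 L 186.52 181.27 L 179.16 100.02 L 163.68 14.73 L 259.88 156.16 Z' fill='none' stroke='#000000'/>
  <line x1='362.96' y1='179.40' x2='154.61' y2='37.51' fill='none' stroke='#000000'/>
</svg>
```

; Generated by LaserGRBL
G21
G90
G0 X94.41 Y136.33
M3 S349
G1 X197.85 Y136.33 F2505
G1 X197.85 Y68.89 F2505
G1 X94.41 Y68.89 F2505
G1 X94.41 Y136.33 F2505
M5
G0 X173.72 Y193.52
M3 S349
G1 X170.60 Y197.22 F2505
G1 X142.51 Y187.01 F2505
G1 X101.87 Y167.84 F2505
G1 X61.12 Y144.66 F2505
G1 X32.68 Y122.41 F2505
G1 X28.99 Y106.03 F2505
M5
G0 X337.30 Y34.12
M3 S349
G1 X19.20 Y163.72 F2505
G1 X186.52 Y32.41 F2505
G1 X179.16 Y113.66 F2505
G1 X163.68 Y198.95 F2505
G1 X259.88 Y57.52 F2505
G1 X337.30 Y34.12 F2505
M5
G0 X362.96 Y34.28
M3 S349
G1 X154.61 Y176.17 F2505
M5
G0 X0.00 Y0.00

1 u = 1 mm; y_m = 213.68 − y.

[1] `<polygon>` rectangle, #000000→engrave S349 F2505: (94.41,136.33) → (197.85,136.33) → (197.85,68.89) → (94.41,68.89) → (94.41,136.33) (closed)

[2] `<path>` cubic bezier, #000000→engrave S349 F2505: (173.72,193.52) → (170.60,197.22) → (142.51,187.01) → (101.87,167.84) → (61.12,144.66) → (32.68,122.41) → (28.99,106.03)

[3] `<path>` closed polygon, #000000→engrave S349 F2505: (337.30,34.12) → (19.20,163.72) → (186.52,32.41) → (179.16,113.66) → (163.68,198.95) → (259.88,57.52) → (337.30,34.12) (closed)

[4] `<line>` line segment, #000000→engrave S349 F2505: (362.96,34.28) → (154.61,176.17)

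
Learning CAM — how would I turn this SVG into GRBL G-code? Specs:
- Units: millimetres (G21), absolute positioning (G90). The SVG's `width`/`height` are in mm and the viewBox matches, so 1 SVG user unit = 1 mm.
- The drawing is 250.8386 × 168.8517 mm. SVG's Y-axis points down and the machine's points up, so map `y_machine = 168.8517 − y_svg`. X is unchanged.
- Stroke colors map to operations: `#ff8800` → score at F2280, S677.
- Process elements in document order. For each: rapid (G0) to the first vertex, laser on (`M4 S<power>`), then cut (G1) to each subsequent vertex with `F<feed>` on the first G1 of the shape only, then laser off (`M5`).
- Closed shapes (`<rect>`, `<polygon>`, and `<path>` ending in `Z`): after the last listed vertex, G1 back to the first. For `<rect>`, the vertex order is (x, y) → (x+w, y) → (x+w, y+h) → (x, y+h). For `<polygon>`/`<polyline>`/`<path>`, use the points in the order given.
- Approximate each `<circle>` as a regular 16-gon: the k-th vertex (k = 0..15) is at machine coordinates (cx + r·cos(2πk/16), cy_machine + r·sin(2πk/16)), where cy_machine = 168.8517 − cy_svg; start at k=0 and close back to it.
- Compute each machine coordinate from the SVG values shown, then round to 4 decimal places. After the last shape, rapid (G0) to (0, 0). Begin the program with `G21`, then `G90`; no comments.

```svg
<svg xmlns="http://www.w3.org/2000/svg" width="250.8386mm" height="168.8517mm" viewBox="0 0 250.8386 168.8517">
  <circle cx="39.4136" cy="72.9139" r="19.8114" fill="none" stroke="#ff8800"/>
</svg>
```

G21
G90
G0 X59.2250 Y95.9378
M4 S677
G1 X57.7169 Y103.5193 F2280
G1 X53.4224 Y109.9466
G1 X46.9951 Y114.2411
G1 X39.4136 Y115.7492
G1 X31.8321 Y114.2411
G1 X25.4048 Y109.9466
G1 X21.1103 Y103.5193
G1 X19.6022 Y95.9378
G1 X21.1103 Y88.3563
G1 X25.4048 Y81.9290
G1 X31.8321 Y77.6345
G1 X39.4136 Y76.1264
G1 X46.9951 Y77.6345
G1 X53.4224 Y81.9290
G1 X57.7169 Y88.3563
G1 X59.2250 Y95.9378
M5
G0 X0.0000 Y0.0000

viewBox `0 0 250.8386 168.8517` with mm width/height → 1 unit = 1 mm. Flip: y_m = 168.8517 − y_svg.

**Shape 1** — `<circle>` circle, stroke `#ff8800` → score (S677, F2280). Machine vertices: (59.2250,95.9378) → (57.7169,103.5193) → (53.4224,109.9466) → (46.9951,114.2411) → (39.4136,115.7492) → (31.8321,114.2411) → (25.4048,109.9466) → (21.1103,103.5193) → (19.6022,95.9378) → (21.1103,88.3563) → (25.4048,81.9290) → (31.8321,77.6345) → (39.4136,76.1264) → (46.9951,77.6345) → (53.4224,81.9290) → (57.7169,88.3563) → (59.2250,95.9378). Closed: final G1 returns to the first vertex.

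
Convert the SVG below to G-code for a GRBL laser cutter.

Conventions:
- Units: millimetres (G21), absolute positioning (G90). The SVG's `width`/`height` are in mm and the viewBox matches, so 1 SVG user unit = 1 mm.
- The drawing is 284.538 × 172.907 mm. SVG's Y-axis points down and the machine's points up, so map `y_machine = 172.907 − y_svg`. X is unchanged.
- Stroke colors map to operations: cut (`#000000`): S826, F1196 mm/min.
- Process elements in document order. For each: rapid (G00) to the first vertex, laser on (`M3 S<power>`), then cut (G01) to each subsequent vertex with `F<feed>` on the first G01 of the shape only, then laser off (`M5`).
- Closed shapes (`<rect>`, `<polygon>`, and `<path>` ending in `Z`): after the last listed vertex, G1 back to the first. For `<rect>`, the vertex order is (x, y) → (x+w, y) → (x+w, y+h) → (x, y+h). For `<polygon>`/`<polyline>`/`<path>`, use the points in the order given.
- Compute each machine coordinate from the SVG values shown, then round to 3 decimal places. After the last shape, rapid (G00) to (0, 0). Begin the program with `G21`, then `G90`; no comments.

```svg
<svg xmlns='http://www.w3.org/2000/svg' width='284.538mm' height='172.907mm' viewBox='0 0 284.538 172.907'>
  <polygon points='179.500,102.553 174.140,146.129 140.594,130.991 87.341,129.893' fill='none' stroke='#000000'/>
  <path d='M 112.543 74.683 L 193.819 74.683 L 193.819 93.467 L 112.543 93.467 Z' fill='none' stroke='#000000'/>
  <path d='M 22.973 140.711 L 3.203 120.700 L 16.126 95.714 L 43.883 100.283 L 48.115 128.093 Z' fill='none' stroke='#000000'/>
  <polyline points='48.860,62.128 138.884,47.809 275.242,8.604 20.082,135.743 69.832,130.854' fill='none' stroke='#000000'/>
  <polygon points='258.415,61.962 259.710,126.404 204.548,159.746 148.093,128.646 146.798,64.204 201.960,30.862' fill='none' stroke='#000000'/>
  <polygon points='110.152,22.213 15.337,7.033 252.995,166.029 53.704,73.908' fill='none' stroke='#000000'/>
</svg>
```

Since the viewBox matches the mm dimensions, user units are millimetres directly. The only transform is the Y-flip y_m = 172.907 − y_svg.

Shape 1 is a closed polygon drawn with `<polygon>`. Its stroke #000000 means cut at S826, F1196. After flipping Y the toolpath is (179.500,70.354) → (174.140,26.778) → (140.594,41.916) → (87.341,43.014) → (179.500,70.354), returning to the start.

Shape 2 is a rectangle drawn with `<path>`. Its stroke #000000 means cut at S826, F1196. After flipping Y the toolpath is (112.543,98.224) → (193.819,98.224) → (193.819,79.440) → (112.543,79.440) → (112.543,98.224), returning to the start.

Shape 3 is a regular polygon drawn with `<path>`. Its stroke #000000 means cut at S826, F1196. After flipping Y the toolpath is (22.973,32.196) → (3.203,52.207) → (16.126,77.193) → (43.883,72.624) → (48.115,44.814) → (22.973,32.196), returning to the start.

Shape 4 is a open polyline drawn with `<polyline>`. Its stroke #000000 means cut at S826, F1196. After flipping Y the toolpath is (48.860,110.779) → (138.884,125.098) → (275.242,164.303) → (20.082,37.164) → (69.832,42.053).

Shape 5 is a regular polygon drawn with `<polygon>`. Its stroke #000000 means cut at S826, F1196. After flipping Y the toolpath is (258.415,110.945) → (259.710,46.503) → (204.548,13.161) → (148.093,44.261) → (146.798,108.703) → (201.960,142.045) → (258.415,110.945), returning to the start.

Shape 6 is a closed polygon drawn with `<polygon>`. Its stroke #000000 means cut at S826, F1196. After flipping Y the toolpath is (110.152,150.694) → (15.337,165.874) → (252.995,6.878) → (53.704,98.999) → (110.152,150.694), returning to the start.

G21
G90
G00 X179.500 Y70.354
M3 S826
G01 X174.140 Y26.778 F1196
G01 X140.594 Y41.916
G01 X87.341 Y43.014
G01 X179.500 Y70.354
M5
G00 X112.543 Y98.224
M3 S826
G01 X193.819 Y98.224 F1196
G01 X193.819 Y79.440
G01 X112.543 Y79.440
G01 X112.543 Y98.224
M5
G00 X22.973 Y32.196
M3 S826
G01 X3.203 Y52.207 F1196
G01 X16.126 Y77.193
G01 X43.883 Y72.624
G01 X48.115 Y44.814
G01 X22.973 Y32.196
M5
G00 X48.860 Y110.779
M3 S826
G01 X138.884 Y125.098 F1196
G01 X275.242 Y164.303
G01 X20.082 Y37.164
G01 X69.832 Y42.053
M5
G00 X258.415 Y110.945
M3 S826
G01 X259.710 Y46.503 F1196
G01 X204.548 Y13.161
G01 X148.093 Y44.261
G01 X146.798 Y108.703
G01 X201.960 Y142.045
G01 X258.415 Y110.945
M5
G00 X110.152 Y150.694
M3 S826
G01 X15.337 Y165.874 F1196
G01 X252.995 Y6.878
G01 X53.704 Y98.999
G01 X110.152 Y150.694
M5
G00 X0.000 Y0.000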